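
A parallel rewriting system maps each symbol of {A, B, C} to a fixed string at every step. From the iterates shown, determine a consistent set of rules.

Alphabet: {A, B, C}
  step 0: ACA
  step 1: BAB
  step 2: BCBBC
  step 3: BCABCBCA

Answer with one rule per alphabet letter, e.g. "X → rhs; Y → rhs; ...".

  step 2 ⇒ step 3: BCBBC ⇒ BC·A·BC·BC·A
    B ↦ BC
    C ↦ A
  step 0 ⇒ step 1: ACA ⇒ B·A·B
    A ↦ B

A->B, B->BC, C->A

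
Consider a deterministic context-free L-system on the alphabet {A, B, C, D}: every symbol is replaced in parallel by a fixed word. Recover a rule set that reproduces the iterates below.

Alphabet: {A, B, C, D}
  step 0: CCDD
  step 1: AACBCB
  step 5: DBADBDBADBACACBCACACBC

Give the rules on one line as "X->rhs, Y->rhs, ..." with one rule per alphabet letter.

  step 0 ⇒ step 1: CCDD ⇒ A·A·CB·CB
    C ↦ A
    D ↦ CB
    A ↦ DB  (constrained at step 1)
    B ↦ C  (constrained at step 1)

A->DB, B->C, C->A, D->CB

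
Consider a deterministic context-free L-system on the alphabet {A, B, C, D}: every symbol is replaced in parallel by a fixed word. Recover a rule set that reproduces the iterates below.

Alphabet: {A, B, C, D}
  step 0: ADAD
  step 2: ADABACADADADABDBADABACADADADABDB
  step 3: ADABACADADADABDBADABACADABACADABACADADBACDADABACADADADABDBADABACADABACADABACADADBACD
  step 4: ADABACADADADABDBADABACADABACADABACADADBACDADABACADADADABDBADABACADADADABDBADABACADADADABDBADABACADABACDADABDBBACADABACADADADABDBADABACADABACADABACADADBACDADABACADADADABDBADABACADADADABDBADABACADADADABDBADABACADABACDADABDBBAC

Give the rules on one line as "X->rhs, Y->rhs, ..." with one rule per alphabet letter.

A->ADA, B->D, C->BDB, D->BAC

  step 3 ⇒ step 4: ADABACADADADABDBADABACADABACADABACADADBACDADABACADADADABDBADABACADABACADABACADADBACD ⇒ ADA·BAC·ADA·D·ADA·BDB·ADA·BAC·ADA·BAC·ADA·BAC·ADA·D·BAC·D·ADA·BAC·ADA·D·ADA·BDB·ADA·BAC·ADA·D·ADA·BDB·ADA·BAC·ADA·D·ADA·BDB·ADA·BAC·ADA·BAC·D·ADA·BDB·BAC·ADA·BAC·ADA·D·ADA·BDB·ADA·BAC·ADA·BAC·ADA·BAC·ADA·D·BAC·D·ADA·BAC·ADA·D·ADA·BDB·ADA·BAC·ADA·D·ADA·BDB·ADA·BAC·ADA·D·ADA·BDB·ADA·BAC·ADA·BAC·D·ADA·BDB·BAC
    A ↦ ADA
    B ↦ D
    C ↦ BDB
    D ↦ BAC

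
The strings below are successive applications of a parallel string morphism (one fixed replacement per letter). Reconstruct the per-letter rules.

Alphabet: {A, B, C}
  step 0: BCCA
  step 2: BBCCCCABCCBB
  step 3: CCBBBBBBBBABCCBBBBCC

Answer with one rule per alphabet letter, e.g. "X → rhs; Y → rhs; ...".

A->ABC, B->C, C->BB

  step 2 ⇒ step 3: BBCCCCABCCBB ⇒ C·C·BB·BB·BB·BB·ABC·C·BB·BB·C·C
    A ↦ ABC
    B ↦ C
    C ↦ BB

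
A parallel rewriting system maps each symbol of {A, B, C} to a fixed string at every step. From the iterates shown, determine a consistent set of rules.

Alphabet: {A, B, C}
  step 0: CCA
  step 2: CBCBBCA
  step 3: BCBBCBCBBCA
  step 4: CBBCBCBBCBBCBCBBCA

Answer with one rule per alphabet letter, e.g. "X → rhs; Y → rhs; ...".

A->CA, B->CB, C->B

  step 3 ⇒ step 4: BCBBCBCBBCA ⇒ CB·B·CB·CB·B·CB·B·CB·CB·B·CA
    A ↦ CA
    B ↦ CB
    C ↦ B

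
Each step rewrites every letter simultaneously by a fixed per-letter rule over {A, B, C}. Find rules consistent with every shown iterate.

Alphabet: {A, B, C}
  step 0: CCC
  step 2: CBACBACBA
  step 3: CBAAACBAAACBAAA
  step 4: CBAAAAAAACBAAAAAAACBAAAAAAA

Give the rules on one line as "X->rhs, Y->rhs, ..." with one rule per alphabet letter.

A->AA, B->A, C->CB

  step 3 ⇒ step 4: CBAAACBAAACBAAA ⇒ CB·A·AA·AA·AA·CB·A·AA·AA·AA·CB·A·AA·AA·AA
    A ↦ AA
    B ↦ A
    C ↦ CB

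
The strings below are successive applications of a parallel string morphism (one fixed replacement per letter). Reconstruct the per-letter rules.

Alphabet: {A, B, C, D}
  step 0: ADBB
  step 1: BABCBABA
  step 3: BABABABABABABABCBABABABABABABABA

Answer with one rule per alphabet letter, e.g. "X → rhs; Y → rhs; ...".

  step 0 ⇒ step 1: ADBB ⇒ BA·BC·BA·BA
    A ↦ BA
    B ↦ BA
    D ↦ BC
    C ↦ AD  (constrained at step 1)

A->BA, B->BA, C->AD, D->BC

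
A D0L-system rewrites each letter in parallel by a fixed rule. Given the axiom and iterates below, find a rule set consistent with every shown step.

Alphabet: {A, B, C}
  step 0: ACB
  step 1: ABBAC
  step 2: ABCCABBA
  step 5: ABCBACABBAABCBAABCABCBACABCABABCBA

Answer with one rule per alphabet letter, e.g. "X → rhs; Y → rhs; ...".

A->AB, B->C, C->BA

  step 1 ⇒ step 2: ABBAC ⇒ AB·C·C·AB·BA
    A ↦ AB
    B ↦ C
    C ↦ BA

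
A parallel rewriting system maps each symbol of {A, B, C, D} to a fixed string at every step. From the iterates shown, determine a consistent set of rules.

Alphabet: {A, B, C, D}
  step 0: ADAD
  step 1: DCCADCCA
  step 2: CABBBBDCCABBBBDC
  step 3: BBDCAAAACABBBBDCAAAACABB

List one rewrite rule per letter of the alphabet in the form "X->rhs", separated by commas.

  step 2 ⇒ step 3: CABBBBDCCABBBBDC ⇒ BB·DC·A·A·A·A·CA·BB·BB·DC·A·A·A·A·CA·BB
    A ↦ DC
    B ↦ A
    C ↦ BB
    D ↦ CA

A->DC, B->A, C->BB, D->CA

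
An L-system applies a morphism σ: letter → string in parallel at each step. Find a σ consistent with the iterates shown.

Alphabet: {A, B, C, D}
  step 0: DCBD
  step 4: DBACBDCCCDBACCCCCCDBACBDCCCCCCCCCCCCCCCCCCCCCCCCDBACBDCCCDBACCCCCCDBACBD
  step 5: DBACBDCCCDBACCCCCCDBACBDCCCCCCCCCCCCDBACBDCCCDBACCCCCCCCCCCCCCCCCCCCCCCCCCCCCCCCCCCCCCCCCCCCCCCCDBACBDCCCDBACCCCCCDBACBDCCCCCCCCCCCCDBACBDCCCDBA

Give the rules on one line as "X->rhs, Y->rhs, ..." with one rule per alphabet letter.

A->BD, B->C, C->CC, D->DBA

  step 4 ⇒ step 5: DBACBDCCCDBACCCCCCDBACBDCCCCCCCCCCCCCCCCCCCCCCCCDBACBDCCCDBACCCCCCDBACBD ⇒ DBA·C·BD·CC·C·DBA·CC·CC·CC·DBA·C·BD·CC·CC·CC·CC·CC·CC·DBA·C·BD·CC·C·DBA·CC·CC·CC·CC·CC·CC·CC·CC·CC·CC·CC·CC·CC·CC·CC·CC·CC·CC·CC·CC·CC·CC·CC·CC·DBA·C·BD·CC·C·DBA·CC·CC·CC·DBA·C·BD·CC·CC·CC·CC·CC·CC·DBA·C·BD·CC·C·DBA
    A ↦ BD
    B ↦ C
    C ↦ CC
    D ↦ DBA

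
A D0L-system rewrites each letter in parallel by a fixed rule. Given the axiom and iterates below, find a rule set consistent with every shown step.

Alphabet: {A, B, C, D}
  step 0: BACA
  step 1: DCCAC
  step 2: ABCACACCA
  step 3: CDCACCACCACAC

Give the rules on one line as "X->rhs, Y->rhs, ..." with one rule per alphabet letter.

  step 2 ⇒ step 3: ABCACACCA ⇒ C·D·CA·C·CA·C·CA·CA·C
    A ↦ C
    B ↦ D
    C ↦ CA
  step 1 ⇒ step 2: DCCAC ⇒ AB·CA·CA·C·CA
    D ↦ AB

A->C, B->D, C->CA, D->AB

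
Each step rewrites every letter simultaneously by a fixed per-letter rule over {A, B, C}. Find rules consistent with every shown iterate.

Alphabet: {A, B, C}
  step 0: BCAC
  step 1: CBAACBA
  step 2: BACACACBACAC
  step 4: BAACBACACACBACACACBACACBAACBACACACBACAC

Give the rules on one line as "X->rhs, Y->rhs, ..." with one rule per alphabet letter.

A->AC, B->C, C->BA

  step 1 ⇒ step 2: CBAACBA ⇒ BA·C·AC·AC·BA·C·AC
    A ↦ AC
    B ↦ C
    C ↦ BA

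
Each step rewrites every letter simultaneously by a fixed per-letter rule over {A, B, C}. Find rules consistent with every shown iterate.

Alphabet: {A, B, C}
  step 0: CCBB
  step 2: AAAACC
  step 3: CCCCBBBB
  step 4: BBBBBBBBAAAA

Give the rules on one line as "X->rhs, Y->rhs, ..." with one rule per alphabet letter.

  step 3 ⇒ step 4: CCCCBBBB ⇒ BB·BB·BB·BB·A·A·A·A
    B ↦ A
    C ↦ BB
  step 2 ⇒ step 3: AAAACC ⇒ C·C·C·C·BB·BB
    A ↦ C

A->C, B->A, C->BB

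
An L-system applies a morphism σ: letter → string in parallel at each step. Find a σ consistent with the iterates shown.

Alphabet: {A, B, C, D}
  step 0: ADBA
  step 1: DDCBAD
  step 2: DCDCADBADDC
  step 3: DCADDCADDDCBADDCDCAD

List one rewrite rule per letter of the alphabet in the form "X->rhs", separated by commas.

  step 2 ⇒ step 3: DCDCADBADDC ⇒ DC·AD·DC·AD·D·DC·BA·D·DC·DC·AD
    A ↦ D
    B ↦ BA
    C ↦ AD
    D ↦ DC

A->D, B->BA, C->AD, D->DC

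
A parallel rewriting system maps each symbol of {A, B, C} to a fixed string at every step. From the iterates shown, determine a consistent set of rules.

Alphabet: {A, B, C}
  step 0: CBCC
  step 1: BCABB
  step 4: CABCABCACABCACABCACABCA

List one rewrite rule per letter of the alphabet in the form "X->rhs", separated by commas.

A->CA, B->CA, C->B

  step 0 ⇒ step 1: CBCC ⇒ B·CA·B·B
    B ↦ CA
    C ↦ B
    A ↦ CA  (constrained at step 1)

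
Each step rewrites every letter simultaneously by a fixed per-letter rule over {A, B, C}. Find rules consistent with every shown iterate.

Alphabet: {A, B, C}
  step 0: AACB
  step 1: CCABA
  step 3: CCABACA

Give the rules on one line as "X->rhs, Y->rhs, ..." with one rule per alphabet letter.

  step 0 ⇒ step 1: AACB ⇒ C·C·A·BA
    A ↦ C
    B ↦ BA
    C ↦ A

A->C, B->BA, C->A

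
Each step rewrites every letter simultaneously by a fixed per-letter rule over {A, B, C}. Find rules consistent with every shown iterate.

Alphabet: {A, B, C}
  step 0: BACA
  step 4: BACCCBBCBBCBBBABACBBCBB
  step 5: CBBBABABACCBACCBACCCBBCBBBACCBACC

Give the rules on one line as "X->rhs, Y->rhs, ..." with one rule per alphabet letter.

  step 4 ⇒ step 5: BACCCBBCBBCBBBABACBBCBB ⇒ C·BB·BA·BA·BA·C·C·BA·C·C·BA·C·C·C·BB·C·BB·BA·C·C·BA·C·C
    A ↦ BB
    B ↦ C
    C ↦ BA

A->BB, B->C, C->BA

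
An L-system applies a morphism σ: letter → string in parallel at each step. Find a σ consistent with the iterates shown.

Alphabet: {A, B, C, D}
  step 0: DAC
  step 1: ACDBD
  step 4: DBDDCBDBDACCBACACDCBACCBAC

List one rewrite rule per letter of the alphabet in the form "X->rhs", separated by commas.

A->DB, B->CB, C->D, D->AC

  step 0 ⇒ step 1: DAC ⇒ AC·DB·D
    A ↦ DB
    C ↦ D
    D ↦ AC
    B ↦ CB  (constrained at step 1)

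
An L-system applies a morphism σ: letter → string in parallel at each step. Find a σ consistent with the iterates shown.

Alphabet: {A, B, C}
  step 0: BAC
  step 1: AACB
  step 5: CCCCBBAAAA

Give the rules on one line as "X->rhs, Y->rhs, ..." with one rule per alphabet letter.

  step 0 ⇒ step 1: BAC ⇒ AA·C·B
    A ↦ C
    B ↦ AA
    C ↦ B

A->C, B->AA, C->B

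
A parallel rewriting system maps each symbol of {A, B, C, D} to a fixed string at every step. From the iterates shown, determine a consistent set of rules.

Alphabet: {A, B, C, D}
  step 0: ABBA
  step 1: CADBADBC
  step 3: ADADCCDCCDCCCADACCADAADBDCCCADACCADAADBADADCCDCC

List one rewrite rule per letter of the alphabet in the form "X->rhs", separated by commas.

A->C, B->ADB, C->DCC, D->ADA

  step 0 ⇒ step 1: ABBA ⇒ C·ADB·ADB·C
    A ↦ C
    B ↦ ADB
    C ↦ DCC  (constrained at step 1)
    D ↦ ADA  (constrained at step 1)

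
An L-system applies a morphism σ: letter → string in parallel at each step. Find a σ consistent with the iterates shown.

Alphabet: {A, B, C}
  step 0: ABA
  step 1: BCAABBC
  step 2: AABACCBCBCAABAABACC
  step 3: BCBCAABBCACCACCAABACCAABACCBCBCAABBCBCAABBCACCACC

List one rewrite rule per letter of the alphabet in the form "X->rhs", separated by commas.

  step 2 ⇒ step 3: AABACCBCBCAABAABACC ⇒ BC·BC·AAB·BC·ACC·ACC·AAB·ACC·AAB·ACC·BC·BC·AAB·BC·BC·AAB·BC·ACC·ACC
    A ↦ BC
    B ↦ AAB
    C ↦ ACC

A->BC, B->AAB, C->ACC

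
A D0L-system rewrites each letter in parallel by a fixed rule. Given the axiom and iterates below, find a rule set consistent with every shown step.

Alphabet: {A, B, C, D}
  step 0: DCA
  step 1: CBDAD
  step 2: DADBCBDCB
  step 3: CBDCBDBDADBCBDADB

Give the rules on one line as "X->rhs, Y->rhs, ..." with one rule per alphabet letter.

  step 2 ⇒ step 3: DADBCBDCB ⇒ CB·D·CB·DB·DA·DB·CB·DA·DB
    A ↦ D
    B ↦ DB
    C ↦ DA
    D ↦ CB

A->D, B->DB, C->DA, D->CB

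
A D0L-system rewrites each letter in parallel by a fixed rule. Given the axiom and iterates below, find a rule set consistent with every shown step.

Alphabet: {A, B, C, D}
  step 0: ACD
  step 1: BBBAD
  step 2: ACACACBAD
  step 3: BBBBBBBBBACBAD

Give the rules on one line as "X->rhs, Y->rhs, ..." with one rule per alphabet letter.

  step 2 ⇒ step 3: ACACACBAD ⇒ B·BB·B·BB·B·BB·AC·B·AD
    A ↦ B
    B ↦ AC
    C ↦ BB
    D ↦ AD

A->B, B->AC, C->BB, D->AD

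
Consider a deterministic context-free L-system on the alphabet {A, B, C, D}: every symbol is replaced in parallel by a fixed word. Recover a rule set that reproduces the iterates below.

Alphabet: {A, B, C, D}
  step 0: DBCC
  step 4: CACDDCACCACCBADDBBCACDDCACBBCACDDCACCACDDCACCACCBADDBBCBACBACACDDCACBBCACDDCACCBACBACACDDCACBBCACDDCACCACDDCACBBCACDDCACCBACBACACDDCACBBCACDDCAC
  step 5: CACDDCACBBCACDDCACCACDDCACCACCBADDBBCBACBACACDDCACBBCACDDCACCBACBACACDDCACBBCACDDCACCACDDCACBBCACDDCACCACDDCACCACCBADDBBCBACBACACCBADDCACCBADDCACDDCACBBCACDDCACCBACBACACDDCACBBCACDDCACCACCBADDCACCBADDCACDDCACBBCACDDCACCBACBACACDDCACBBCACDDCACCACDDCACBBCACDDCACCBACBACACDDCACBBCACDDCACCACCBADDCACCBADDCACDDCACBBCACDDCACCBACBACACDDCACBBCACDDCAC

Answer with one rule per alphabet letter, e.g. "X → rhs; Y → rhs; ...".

  step 4 ⇒ step 5: CACDDCACCACCBADDBBCACDDCACBBCACDDCACCACDDCACCACCBADDBBCBACBACACDDCACBBCACDDCACCBACBACACDDCACBBCACDDCACCACDDCACBBCACDDCACCBACBACACDDCACBBCACDDCAC ⇒ CAC·DD·CAC·B·B·CAC·DD·CAC·CAC·DD·CAC·CAC·CBA·DD·B·B·CBA·CBA·CAC·DD·CAC·B·B·CAC·DD·CAC·CBA·CBA·CAC·DD·CAC·B·B·CAC·DD·CAC·CAC·DD·CAC·B·B·CAC·DD·CAC·CAC·DD·CAC·CAC·CBA·DD·B·B·CBA·CBA·CAC·CBA·DD·CAC·CBA·DD·CAC·DD·CAC·B·B·CAC·DD·CAC·CBA·CBA·CAC·DD·CAC·B·B·CAC·DD·CAC·CAC·CBA·DD·CAC·CBA·DD·CAC·DD·CAC·B·B·CAC·DD·CAC·CBA·CBA·CAC·DD·CAC·B·B·CAC·DD·CAC·CAC·DD·CAC·B·B·CAC·DD·CAC·CBA·CBA·CAC·DD·CAC·B·B·CAC·DD·CAC·CAC·CBA·DD·CAC·CBA·DD·CAC·DD·CAC·B·B·CAC·DD·CAC·CBA·CBA·CAC·DD·CAC·B·B·CAC·DD·CAC
    A ↦ DD
    B ↦ CBA
    C ↦ CAC
    D ↦ B

A->DD, B->CBA, C->CAC, D->B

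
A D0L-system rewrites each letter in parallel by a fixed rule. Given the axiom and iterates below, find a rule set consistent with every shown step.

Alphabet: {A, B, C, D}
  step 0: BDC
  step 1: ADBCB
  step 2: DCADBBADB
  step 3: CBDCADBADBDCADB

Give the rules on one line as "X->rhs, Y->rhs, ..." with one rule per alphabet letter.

A->D, B->ADB, C->B, D->C

  step 2 ⇒ step 3: DCADBBADB ⇒ C·B·D·C·ADB·ADB·D·C·ADB
    A ↦ D
    B ↦ ADB
    C ↦ B
    D ↦ C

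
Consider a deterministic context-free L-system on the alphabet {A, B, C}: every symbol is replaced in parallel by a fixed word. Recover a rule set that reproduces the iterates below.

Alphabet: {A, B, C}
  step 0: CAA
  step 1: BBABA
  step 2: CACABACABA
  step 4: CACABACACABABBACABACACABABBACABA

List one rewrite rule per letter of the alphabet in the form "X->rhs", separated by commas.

  step 1 ⇒ step 2: BBABA ⇒ CA·CA·BA·CA·BA
    A ↦ BA
    B ↦ CA
  step 0 ⇒ step 1: CAA ⇒ B·BA·BA
    C ↦ B

A->BA, B->CA, C->B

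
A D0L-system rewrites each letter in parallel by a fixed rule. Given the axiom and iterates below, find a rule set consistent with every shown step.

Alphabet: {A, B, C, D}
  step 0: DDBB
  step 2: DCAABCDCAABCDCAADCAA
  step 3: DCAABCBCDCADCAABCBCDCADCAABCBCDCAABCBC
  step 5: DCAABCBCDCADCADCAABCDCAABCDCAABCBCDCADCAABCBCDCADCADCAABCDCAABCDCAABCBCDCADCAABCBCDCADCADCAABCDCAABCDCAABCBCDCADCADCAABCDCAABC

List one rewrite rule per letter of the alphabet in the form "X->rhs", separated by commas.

  step 2 ⇒ step 3: DCAABCDCAABCDCAADCAA ⇒ DCA·A·BC·BC·DC·A·DCA·A·BC·BC·DC·A·DCA·A·BC·BC·DCA·A·BC·BC
    A ↦ BC
    B ↦ DC
    C ↦ A
    D ↦ DCA

A->BC, B->DC, C->A, D->DCA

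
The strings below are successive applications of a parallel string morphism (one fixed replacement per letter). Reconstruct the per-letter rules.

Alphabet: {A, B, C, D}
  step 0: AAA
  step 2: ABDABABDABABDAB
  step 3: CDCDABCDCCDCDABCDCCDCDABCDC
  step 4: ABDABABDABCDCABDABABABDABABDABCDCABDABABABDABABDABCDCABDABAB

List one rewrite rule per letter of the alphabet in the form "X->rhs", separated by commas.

A->CD, B->C, C->AB, D->DAB

  step 3 ⇒ step 4: CDCDABCDCCDCDABCDCCDCDABCDC ⇒ AB·DAB·AB·DAB·CD·C·AB·DAB·AB·AB·DAB·AB·DAB·CD·C·AB·DAB·AB·AB·DAB·AB·DAB·CD·C·AB·DAB·AB
    A ↦ CD
    B ↦ C
    C ↦ AB
    D ↦ DAB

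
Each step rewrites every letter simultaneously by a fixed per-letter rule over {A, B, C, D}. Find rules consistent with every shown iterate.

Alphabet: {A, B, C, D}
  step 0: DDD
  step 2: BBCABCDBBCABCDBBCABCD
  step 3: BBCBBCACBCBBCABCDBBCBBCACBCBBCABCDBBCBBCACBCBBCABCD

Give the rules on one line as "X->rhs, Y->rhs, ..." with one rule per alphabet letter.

  step 2 ⇒ step 3: BBCABCDBBCABCDBBCABCD ⇒ BBC·BBC·A·CBC·BBC·A·BCD·BBC·BBC·A·CBC·BBC·A·BCD·BBC·BBC·A·CBC·BBC·A·BCD
    A ↦ CBC
    B ↦ BBC
    C ↦ A
    D ↦ BCD

A->CBC, B->BBC, C->A, D->BCD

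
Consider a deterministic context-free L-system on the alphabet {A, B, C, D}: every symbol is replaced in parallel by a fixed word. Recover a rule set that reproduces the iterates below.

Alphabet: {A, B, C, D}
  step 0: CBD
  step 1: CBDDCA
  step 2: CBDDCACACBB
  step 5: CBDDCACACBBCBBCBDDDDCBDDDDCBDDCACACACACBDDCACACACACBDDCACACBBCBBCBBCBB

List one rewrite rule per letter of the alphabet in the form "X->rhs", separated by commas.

  step 1 ⇒ step 2: CBDDCA ⇒ CB·DD·CA·CA·CB·B
    A ↦ B
    B ↦ DD
    C ↦ CB
    D ↦ CA

A->B, B->DD, C->CB, D->CA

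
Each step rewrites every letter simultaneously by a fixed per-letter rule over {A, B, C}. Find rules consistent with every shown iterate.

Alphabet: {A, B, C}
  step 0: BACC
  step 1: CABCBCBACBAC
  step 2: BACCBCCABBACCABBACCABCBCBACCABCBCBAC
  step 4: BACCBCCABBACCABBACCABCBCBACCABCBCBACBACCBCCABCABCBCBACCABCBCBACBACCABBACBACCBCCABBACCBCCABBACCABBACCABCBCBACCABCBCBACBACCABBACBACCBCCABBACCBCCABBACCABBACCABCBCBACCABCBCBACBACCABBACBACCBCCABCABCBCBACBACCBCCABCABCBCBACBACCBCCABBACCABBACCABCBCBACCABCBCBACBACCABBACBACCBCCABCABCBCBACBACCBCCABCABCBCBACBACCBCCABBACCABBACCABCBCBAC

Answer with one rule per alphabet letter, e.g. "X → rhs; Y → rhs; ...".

A->CBC, B->CAB, C->BAC

  step 1 ⇒ step 2: CABCBCBACBAC ⇒ BAC·CBC·CAB·BAC·CAB·BAC·CAB·CBC·BAC·CAB·CBC·BAC
    A ↦ CBC
    B ↦ CAB
    C ↦ BAC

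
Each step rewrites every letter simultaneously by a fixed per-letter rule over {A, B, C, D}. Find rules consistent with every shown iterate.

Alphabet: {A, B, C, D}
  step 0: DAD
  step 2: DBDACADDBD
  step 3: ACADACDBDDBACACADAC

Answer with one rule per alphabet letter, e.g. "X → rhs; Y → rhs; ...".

  step 2 ⇒ step 3: DBDACADDBD ⇒ AC·AD·AC·DB·D·DB·AC·AC·AD·AC
    A ↦ DB
    B ↦ AD
    C ↦ D
    D ↦ AC

A->DB, B->AD, C->D, D->AC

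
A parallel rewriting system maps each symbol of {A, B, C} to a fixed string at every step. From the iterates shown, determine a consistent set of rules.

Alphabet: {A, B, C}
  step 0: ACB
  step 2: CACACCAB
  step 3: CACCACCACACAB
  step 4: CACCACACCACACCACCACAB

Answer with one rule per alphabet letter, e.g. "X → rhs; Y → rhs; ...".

A->C, B->AB, C->CA

  step 3 ⇒ step 4: CACCACCACACAB ⇒ CA·C·CA·CA·C·CA·CA·C·CA·C·CA·C·AB
    A ↦ C
    B ↦ AB
    C ↦ CA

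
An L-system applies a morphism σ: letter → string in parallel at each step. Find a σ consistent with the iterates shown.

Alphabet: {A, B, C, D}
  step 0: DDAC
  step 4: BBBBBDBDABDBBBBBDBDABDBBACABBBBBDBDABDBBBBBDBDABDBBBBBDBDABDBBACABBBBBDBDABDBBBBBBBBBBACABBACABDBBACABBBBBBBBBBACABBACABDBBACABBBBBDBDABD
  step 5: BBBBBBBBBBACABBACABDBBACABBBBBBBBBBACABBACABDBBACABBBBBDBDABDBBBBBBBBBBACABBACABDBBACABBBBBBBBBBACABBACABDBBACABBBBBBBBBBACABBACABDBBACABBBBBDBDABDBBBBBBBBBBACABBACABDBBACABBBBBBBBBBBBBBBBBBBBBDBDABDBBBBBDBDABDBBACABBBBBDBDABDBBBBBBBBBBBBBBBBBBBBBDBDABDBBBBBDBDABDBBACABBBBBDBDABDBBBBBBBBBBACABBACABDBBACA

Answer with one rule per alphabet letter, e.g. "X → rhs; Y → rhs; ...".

A->BD, B->BB, C->BDA, D->ACA

  step 4 ⇒ step 5: BBBBBDBDABDBBBBBDBDABDBBACABBBBBDBDABDBBBBBDBDABDBBBBBDBDABDBBACABBBBBDBDABDBBBBBBBBBBACABBACABDBBACABBBBBBBBBBACABBACABDBBACABBBBBDBDABD ⇒ BB·BB·BB·BB·BB·ACA·BB·ACA·BD·BB·ACA·BB·BB·BB·BB·BB·ACA·BB·ACA·BD·BB·ACA·BB·BB·BD·BDA·BD·BB·BB·BB·BB·BB·ACA·BB·ACA·BD·BB·ACA·BB·BB·BB·BB·BB·ACA·BB·ACA·BD·BB·ACA·BB·BB·BB·BB·BB·ACA·BB·ACA·BD·BB·ACA·BB·BB·BD·BDA·BD·BB·BB·BB·BB·BB·ACA·BB·ACA·BD·BB·ACA·BB·BB·BB·BB·BB·BB·BB·BB·BB·BB·BD·BDA·BD·BB·BB·BD·BDA·BD·BB·ACA·BB·BB·BD·BDA·BD·BB·BB·BB·BB·BB·BB·BB·BB·BB·BB·BD·BDA·BD·BB·BB·BD·BDA·BD·BB·ACA·BB·BB·BD·BDA·BD·BB·BB·BB·BB·BB·ACA·BB·ACA·BD·BB·ACA
    A ↦ BD
    B ↦ BB
    C ↦ BDA
    D ↦ ACA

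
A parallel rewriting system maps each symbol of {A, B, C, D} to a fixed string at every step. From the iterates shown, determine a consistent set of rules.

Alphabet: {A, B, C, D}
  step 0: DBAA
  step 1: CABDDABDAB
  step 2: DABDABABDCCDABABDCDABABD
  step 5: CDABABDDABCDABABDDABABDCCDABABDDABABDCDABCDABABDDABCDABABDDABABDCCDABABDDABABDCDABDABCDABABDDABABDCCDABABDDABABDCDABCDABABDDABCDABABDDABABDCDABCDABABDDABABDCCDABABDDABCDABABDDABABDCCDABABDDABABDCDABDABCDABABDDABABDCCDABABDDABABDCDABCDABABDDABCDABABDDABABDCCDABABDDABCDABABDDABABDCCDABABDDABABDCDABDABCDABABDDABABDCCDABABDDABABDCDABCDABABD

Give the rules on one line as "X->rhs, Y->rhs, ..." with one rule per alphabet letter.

  step 1 ⇒ step 2: CABDDABDAB ⇒ DAB·DAB·ABD·C·C·DAB·ABD·C·DAB·ABD
    A ↦ DAB
    B ↦ ABD
    C ↦ DAB
    D ↦ C

A->DAB, B->ABD, C->DAB, D->C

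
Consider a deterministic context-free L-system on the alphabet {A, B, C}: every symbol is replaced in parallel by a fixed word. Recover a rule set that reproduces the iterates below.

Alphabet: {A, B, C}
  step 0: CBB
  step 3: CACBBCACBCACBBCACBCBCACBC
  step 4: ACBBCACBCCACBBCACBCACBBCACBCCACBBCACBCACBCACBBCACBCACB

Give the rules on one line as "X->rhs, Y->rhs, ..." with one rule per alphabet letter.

A->BC, B->C, C->ACB

  step 3 ⇒ step 4: CACBBCACBCACBBCACBCBCACBC ⇒ ACB·BC·ACB·C·C·ACB·BC·ACB·C·ACB·BC·ACB·C·C·ACB·BC·ACB·C·ACB·C·ACB·BC·ACB·C·ACB
    A ↦ BC
    B ↦ C
    C ↦ ACB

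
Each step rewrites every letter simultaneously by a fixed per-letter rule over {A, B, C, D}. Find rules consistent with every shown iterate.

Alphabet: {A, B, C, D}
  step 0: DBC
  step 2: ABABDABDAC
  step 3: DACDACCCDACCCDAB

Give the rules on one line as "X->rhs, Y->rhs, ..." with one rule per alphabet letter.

  step 2 ⇒ step 3: ABABDABDAC ⇒ D·AC·D·AC·CC·D·AC·CC·D·AB
    A ↦ D
    B ↦ AC
    C ↦ AB
    D ↦ CC

A->D, B->AC, C->AB, D->CC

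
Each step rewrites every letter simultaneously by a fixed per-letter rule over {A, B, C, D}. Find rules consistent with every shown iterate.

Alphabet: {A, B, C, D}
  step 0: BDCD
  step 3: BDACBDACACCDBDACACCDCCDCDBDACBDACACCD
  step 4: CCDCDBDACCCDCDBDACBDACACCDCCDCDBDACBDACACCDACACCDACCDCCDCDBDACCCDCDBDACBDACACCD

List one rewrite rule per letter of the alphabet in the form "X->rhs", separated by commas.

A->BD, B->CCD, C->AC, D->CD

  step 3 ⇒ step 4: BDACBDACACCDBDACACCDCCDCDBDACBDACACCD ⇒ CCD·CD·BD·AC·CCD·CD·BD·AC·BD·AC·AC·CD·CCD·CD·BD·AC·BD·AC·AC·CD·AC·AC·CD·AC·CD·CCD·CD·BD·AC·CCD·CD·BD·AC·BD·AC·AC·CD
    A ↦ BD
    B ↦ CCD
    C ↦ AC
    D ↦ CD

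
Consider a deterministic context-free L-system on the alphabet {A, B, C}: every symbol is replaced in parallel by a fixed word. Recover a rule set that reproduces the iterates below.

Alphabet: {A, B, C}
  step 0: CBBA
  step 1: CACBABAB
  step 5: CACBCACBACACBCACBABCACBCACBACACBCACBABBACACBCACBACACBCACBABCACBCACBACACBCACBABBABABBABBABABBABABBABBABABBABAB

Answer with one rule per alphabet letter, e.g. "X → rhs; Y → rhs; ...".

A->B, B->BA, C->CAC

  step 0 ⇒ step 1: CBBA ⇒ CAC·BA·BA·B
    A ↦ B
    B ↦ BA
    C ↦ CAC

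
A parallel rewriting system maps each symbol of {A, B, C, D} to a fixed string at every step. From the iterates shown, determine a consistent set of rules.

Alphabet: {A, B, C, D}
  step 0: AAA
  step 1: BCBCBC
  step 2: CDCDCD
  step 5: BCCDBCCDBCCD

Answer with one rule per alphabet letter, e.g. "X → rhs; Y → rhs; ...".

  step 1 ⇒ step 2: BCBCBC ⇒ C·D·C·D·C·D
    B ↦ C
    C ↦ D
  step 0 ⇒ step 1: AAA ⇒ BC·BC·BC
    A ↦ BC
    D ↦ A  (constrained at step 2)

A->BC, B->C, C->D, D->A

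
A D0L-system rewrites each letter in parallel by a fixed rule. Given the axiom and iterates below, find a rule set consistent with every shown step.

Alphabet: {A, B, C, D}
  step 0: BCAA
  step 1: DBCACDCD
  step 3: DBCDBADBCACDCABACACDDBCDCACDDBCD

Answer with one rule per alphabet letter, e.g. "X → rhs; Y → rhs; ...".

  step 0 ⇒ step 1: BCAA ⇒ DB·CA·CD·CD
    A ↦ CD
    B ↦ DB
    C ↦ CA
    D ↦ BA  (constrained at step 1)

A->CD, B->DB, C->CA, D->BA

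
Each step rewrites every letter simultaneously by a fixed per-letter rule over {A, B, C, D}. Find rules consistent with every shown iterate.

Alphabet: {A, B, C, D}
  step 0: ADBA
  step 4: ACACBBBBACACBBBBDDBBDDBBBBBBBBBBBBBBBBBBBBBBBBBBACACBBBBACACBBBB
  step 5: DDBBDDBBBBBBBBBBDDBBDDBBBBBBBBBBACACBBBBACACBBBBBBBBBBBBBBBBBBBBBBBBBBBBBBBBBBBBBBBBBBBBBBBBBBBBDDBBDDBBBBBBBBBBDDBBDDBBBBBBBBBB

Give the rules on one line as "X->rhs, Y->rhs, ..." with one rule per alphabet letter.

  step 4 ⇒ step 5: ACACBBBBACACBBBBDDBBDDBBBBBBBBBBBBBBBBBBBBBBBBBBACACBBBBACACBBBB ⇒ DD·BB·DD·BB·BB·BB·BB·BB·DD·BB·DD·BB·BB·BB·BB·BB·AC·AC·BB·BB·AC·AC·BB·BB·BB·BB·BB·BB·BB·BB·BB·BB·BB·BB·BB·BB·BB·BB·BB·BB·BB·BB·BB·BB·BB·BB·BB·BB·DD·BB·DD·BB·BB·BB·BB·BB·DD·BB·DD·BB·BB·BB·BB·BB
    A ↦ DD
    B ↦ BB
    C ↦ BB
    D ↦ AC

A->DD, B->BB, C->BB, D->AC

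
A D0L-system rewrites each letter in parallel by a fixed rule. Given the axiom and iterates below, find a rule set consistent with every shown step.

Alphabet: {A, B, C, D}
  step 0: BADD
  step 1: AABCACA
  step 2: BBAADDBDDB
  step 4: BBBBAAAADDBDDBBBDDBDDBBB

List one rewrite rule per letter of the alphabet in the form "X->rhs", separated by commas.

A->B, B->AA, C->DD, D->CA

  step 1 ⇒ step 2: AABCACA ⇒ B·B·AA·DD·B·DD·B
    A ↦ B
    B ↦ AA
    C ↦ DD
  step 0 ⇒ step 1: BADD ⇒ AA·B·CA·CA
    D ↦ CA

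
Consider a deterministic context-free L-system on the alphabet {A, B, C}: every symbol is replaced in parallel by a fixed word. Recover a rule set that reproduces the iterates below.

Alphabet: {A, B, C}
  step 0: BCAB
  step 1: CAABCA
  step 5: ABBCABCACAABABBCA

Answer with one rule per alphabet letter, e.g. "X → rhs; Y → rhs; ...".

A->B, B->CA, C->A

  step 0 ⇒ step 1: BCAB ⇒ CA·A·B·CA
    A ↦ B
    B ↦ CA
    C ↦ A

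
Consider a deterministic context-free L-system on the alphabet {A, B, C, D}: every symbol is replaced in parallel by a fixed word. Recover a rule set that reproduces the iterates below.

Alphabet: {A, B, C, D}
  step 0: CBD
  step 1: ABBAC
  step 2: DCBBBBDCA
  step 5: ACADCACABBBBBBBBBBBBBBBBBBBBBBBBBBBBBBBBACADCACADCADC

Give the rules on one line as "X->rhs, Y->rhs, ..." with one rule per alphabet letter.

  step 1 ⇒ step 2: ABBAC ⇒ DC·BB·BB·DC·A
    A ↦ DC
    B ↦ BB
    C ↦ A
  step 0 ⇒ step 1: CBD ⇒ A·BB·AC
    D ↦ AC

A->DC, B->BB, C->A, D->AC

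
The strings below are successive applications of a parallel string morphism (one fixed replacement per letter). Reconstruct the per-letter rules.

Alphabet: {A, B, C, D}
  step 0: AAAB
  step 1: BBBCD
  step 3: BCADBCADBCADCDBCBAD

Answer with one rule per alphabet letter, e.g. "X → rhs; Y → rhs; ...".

A->B, B->CD, C->BC, D->AD

  step 0 ⇒ step 1: AAAB ⇒ B·B·B·CD
    A ↦ B
    B ↦ CD
    C ↦ BC  (constrained at step 1)
    D ↦ AD  (constrained at step 1)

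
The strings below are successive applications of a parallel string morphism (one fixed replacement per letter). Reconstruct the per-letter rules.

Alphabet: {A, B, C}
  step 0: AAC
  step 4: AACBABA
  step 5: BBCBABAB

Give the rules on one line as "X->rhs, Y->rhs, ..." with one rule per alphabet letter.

A->B, B->A, C->CB

  step 4 ⇒ step 5: AACBABA ⇒ B·B·CB·A·B·A·B
    A ↦ B
    B ↦ A
    C ↦ CB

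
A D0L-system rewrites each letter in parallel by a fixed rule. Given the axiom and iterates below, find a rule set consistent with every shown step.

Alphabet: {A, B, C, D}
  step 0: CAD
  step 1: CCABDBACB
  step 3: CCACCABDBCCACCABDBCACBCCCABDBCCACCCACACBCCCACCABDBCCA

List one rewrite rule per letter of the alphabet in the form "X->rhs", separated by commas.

A->BDB, B->C, C->CCA, D->ACB

  step 0 ⇒ step 1: CAD ⇒ CCA·BDB·ACB
    A ↦ BDB
    C ↦ CCA
    D ↦ ACB
    B ↦ C  (constrained at step 1)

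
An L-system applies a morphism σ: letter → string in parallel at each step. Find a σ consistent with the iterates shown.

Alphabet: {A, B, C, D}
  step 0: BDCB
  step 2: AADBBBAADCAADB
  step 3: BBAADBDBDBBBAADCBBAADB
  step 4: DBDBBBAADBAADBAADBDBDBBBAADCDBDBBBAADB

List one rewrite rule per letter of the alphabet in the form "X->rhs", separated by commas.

  step 3 ⇒ step 4: BBAADBDBDBBBAADCBBAADB ⇒ DB·DB·B·B·AA·DB·AA·DB·AA·DB·DB·DB·B·B·AA·DC·DB·DB·B·B·AA·DB
    A ↦ B
    B ↦ DB
    C ↦ DC
    D ↦ AA

A->B, B->DB, C->DC, D->AA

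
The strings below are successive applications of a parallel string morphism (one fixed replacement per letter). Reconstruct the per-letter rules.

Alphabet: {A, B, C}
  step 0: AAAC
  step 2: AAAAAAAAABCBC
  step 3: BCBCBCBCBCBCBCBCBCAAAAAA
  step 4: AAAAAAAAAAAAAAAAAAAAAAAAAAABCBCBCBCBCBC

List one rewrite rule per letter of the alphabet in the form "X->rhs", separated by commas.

A->BC, B->A, C->AA

  step 3 ⇒ step 4: BCBCBCBCBCBCBCBCBCAAAAAA ⇒ A·AA·A·AA·A·AA·A·AA·A·AA·A·AA·A·AA·A·AA·A·AA·BC·BC·BC·BC·BC·BC
    A ↦ BC
    B ↦ A
    C ↦ AA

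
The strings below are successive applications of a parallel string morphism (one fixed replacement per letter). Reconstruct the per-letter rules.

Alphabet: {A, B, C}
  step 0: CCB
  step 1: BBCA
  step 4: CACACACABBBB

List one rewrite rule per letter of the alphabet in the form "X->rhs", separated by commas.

A->B, B->CA, C->B

  step 0 ⇒ step 1: CCB ⇒ B·B·CA
    B ↦ CA
    C ↦ B
    A ↦ B  (constrained at step 1)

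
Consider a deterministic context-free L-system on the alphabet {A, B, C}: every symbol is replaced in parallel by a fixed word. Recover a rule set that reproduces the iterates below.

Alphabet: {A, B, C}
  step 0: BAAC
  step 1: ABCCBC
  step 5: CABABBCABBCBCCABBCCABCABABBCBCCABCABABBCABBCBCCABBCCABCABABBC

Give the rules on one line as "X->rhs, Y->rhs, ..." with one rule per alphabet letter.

A->C, B->AB, C->BC

  step 0 ⇒ step 1: BAAC ⇒ AB·C·C·BC
    A ↦ C
    B ↦ AB
    C ↦ BC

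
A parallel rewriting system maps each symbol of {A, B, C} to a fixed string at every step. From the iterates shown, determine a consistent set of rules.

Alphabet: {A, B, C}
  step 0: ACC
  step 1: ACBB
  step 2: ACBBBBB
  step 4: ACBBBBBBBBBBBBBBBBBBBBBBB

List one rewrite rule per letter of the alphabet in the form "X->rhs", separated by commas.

  step 1 ⇒ step 2: ACBB ⇒ AC·B·BB·BB
    A ↦ AC
    B ↦ BB
    C ↦ B

A->AC, B->BB, C->B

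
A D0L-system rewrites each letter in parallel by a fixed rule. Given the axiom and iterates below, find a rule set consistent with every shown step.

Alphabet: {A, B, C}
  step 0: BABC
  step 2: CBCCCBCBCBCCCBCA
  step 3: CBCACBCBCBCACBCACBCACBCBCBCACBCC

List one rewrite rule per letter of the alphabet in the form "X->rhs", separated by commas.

  step 2 ⇒ step 3: CBCCCBCBCBCCCBCA ⇒ CB·CA·CB·CB·CB·CA·CB·CA·CB·CA·CB·CB·CB·CA·CB·CC
    A ↦ CC
    B ↦ CA
    C ↦ CB

A->CC, B->CA, C->CB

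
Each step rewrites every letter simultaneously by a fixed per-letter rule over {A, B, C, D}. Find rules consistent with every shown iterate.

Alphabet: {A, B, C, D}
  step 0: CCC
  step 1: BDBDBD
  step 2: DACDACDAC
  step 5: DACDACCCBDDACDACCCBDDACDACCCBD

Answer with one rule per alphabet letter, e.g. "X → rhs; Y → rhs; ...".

A->C, B->DA, C->BD, D->C

  step 1 ⇒ step 2: BDBDBD ⇒ DA·C·DA·C·DA·C
    B ↦ DA
    D ↦ C
    A ↦ C  (constrained at step 2)
  step 0 ⇒ step 1: CCC ⇒ BD·BD·BD
    C ↦ BD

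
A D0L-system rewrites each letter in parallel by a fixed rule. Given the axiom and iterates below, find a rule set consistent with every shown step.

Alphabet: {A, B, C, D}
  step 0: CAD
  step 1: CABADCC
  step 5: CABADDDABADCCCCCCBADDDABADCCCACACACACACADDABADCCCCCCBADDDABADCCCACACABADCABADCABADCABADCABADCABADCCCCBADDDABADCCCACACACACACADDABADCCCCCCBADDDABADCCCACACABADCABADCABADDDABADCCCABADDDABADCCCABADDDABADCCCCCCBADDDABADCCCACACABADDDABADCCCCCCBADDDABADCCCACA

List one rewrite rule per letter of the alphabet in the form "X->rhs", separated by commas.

A->BAD, B->DDA, C->CA, D->CC

  step 0 ⇒ step 1: CAD ⇒ CA·BAD·CC
    A ↦ BAD
    C ↦ CA
    D ↦ CC
    B ↦ DDA  (constrained at step 1)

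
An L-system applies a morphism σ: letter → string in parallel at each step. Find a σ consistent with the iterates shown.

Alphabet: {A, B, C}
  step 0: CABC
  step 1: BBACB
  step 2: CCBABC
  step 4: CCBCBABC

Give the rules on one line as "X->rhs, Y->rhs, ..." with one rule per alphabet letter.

  step 1 ⇒ step 2: BBACB ⇒ C·C·BA·B·C
    A ↦ BA
    B ↦ C
    C ↦ B

A->BA, B->C, C->B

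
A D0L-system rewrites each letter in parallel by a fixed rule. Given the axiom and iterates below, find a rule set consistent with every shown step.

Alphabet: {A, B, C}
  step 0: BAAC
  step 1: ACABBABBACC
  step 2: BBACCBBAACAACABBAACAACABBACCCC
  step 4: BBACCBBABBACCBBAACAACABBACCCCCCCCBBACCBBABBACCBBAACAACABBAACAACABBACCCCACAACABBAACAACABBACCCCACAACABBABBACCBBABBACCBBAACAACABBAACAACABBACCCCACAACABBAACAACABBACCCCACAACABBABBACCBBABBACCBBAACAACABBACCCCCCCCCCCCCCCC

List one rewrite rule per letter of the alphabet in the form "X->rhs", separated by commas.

  step 1 ⇒ step 2: ACABBABBACC ⇒ BBA·CC·BBA·ACA·ACA·BBA·ACA·ACA·BBA·CC·CC
    A ↦ BBA
    B ↦ ACA
    C ↦ CC

A->BBA, B->ACA, C->CC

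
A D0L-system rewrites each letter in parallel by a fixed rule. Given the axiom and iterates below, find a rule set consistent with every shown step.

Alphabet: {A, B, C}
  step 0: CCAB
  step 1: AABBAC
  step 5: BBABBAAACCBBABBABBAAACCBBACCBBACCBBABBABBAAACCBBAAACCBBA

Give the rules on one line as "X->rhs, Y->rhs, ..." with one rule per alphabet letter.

A->BBA, B->C, C->A

  step 0 ⇒ step 1: CCAB ⇒ A·A·BBA·C
    A ↦ BBA
    B ↦ C
    C ↦ A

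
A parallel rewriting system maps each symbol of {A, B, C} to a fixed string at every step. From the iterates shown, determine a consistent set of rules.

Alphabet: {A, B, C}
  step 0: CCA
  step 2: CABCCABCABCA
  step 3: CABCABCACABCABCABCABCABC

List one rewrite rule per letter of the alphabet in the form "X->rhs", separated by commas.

A->BC, B->AB, C->CA

  step 2 ⇒ step 3: CABCCABCABCA ⇒ CA·BC·AB·CA·CA·BC·AB·CA·BC·AB·CA·BC
    A ↦ BC
    B ↦ AB
    C ↦ CA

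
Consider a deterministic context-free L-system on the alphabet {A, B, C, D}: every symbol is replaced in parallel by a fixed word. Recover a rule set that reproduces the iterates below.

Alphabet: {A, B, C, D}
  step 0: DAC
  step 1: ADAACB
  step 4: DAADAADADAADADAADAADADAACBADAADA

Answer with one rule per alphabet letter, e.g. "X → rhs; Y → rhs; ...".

A->DA, B->A, C->ACB, D->A

  step 0 ⇒ step 1: DAC ⇒ A·DA·ACB
    A ↦ DA
    C ↦ ACB
    D ↦ A
    B ↦ A  (constrained at step 1)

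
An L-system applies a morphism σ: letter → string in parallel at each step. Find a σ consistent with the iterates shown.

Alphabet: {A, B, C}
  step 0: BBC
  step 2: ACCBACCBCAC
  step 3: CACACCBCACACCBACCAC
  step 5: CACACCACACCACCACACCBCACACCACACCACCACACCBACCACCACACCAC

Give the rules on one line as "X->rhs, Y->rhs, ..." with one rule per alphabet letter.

A->C, B->CB, C->AC

  step 2 ⇒ step 3: ACCBACCBCAC ⇒ C·AC·AC·CB·C·AC·AC·CB·AC·C·AC
    A ↦ C
    B ↦ CB
    C ↦ AC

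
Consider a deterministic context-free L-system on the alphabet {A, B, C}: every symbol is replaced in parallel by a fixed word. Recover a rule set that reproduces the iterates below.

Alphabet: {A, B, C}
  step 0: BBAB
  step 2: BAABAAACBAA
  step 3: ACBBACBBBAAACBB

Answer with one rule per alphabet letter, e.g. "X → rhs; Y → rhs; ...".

  step 2 ⇒ step 3: BAABAAACBAA ⇒ AC·B·B·AC·B·B·B·AA·AC·B·B
    A ↦ B
    B ↦ AC
    C ↦ AA

A->B, B->AC, C->AA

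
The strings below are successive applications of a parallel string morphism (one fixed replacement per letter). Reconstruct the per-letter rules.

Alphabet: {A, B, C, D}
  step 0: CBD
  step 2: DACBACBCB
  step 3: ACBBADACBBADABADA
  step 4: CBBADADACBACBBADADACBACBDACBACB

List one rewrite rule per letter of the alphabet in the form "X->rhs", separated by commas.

A->CB, B->DA, C->BA, D->A

  step 3 ⇒ step 4: ACBBADACBBADABADA ⇒ CB·BA·DA·DA·CB·A·CB·BA·DA·DA·CB·A·CB·DA·CB·A·CB
    A ↦ CB
    B ↦ DA
    C ↦ BA
    D ↦ A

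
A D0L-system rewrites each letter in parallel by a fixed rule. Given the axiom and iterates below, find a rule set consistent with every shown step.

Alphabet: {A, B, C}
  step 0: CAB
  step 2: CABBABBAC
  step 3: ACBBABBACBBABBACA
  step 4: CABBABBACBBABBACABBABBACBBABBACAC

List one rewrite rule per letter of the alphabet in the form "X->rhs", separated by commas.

A->C, B->BBA, C->A

  step 3 ⇒ step 4: ACBBABBACBBABBACA ⇒ C·A·BBA·BBA·C·BBA·BBA·C·A·BBA·BBA·C·BBA·BBA·C·A·C
    A ↦ C
    B ↦ BBA
    C ↦ A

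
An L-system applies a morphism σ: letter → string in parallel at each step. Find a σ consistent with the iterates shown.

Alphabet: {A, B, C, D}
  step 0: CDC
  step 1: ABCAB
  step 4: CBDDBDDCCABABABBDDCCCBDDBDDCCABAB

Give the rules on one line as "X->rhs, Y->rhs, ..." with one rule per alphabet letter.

A->C, B->BDD, C->AB, D->C

  step 0 ⇒ step 1: CDC ⇒ AB·C·AB
    C ↦ AB
    D ↦ C
    A ↦ C  (constrained at step 1)
    B ↦ BDD  (constrained at step 1)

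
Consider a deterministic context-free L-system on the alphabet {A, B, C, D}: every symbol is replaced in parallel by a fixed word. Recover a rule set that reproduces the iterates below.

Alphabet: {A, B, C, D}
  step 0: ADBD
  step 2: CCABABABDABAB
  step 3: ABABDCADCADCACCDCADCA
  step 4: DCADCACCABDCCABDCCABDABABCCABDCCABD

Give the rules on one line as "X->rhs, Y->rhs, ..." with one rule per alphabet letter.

A->D, B->CA, C->AB, D->CC

  step 3 ⇒ step 4: ABABDCADCADCACCDCADCA ⇒ D·CA·D·CA·CC·AB·D·CC·AB·D·CC·AB·D·AB·AB·CC·AB·D·CC·AB·D
    A ↦ D
    B ↦ CA
    C ↦ AB
    D ↦ CC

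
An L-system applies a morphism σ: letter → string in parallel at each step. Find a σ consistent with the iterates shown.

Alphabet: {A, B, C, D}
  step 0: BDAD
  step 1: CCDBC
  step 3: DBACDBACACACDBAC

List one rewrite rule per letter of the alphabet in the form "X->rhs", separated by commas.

A->DB, B->C, C->AC, D->C

  step 0 ⇒ step 1: BDAD ⇒ C·C·DB·C
    A ↦ DB
    B ↦ C
    D ↦ C
    C ↦ AC  (constrained at step 1)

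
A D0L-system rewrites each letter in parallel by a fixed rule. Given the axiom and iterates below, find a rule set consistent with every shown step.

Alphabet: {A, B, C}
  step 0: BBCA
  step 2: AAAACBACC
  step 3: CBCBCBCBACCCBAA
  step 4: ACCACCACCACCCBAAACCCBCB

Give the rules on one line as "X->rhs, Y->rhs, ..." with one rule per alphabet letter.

A->CB, B->CC, C->A

  step 3 ⇒ step 4: CBCBCBCBACCCBAA ⇒ A·CC·A·CC·A·CC·A·CC·CB·A·A·A·CC·CB·CB
    A ↦ CB
    B ↦ CC
    C ↦ A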